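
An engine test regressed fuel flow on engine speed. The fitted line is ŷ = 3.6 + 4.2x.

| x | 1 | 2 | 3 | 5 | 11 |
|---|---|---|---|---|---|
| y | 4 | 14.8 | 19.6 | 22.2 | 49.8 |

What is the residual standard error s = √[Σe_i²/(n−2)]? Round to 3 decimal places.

s = 3.633

x=1: ŷ = 3.6 + 4.2·1 = 7.8; e = 4 − 7.8 = -3.8
x=2: ŷ = 3.6 + 4.2·2 = 12; e = 14.8 − 12 = 2.8
x=3: ŷ = 3.6 + 4.2·3 = 16.2; e = 19.6 − 16.2 = 3.4
x=5: ŷ = 3.6 + 4.2·5 = 24.6; e = 22.2 − 24.6 = -2.4
x=11: ŷ = 3.6 + 4.2·11 = 49.8; e = 49.8 − 49.8 = 0
SSE = 14.44 + 7.84 + 11.56 + 5.76 + 0 = 39.6
s = √(39.6/3) = √13.2 ≈ 3.633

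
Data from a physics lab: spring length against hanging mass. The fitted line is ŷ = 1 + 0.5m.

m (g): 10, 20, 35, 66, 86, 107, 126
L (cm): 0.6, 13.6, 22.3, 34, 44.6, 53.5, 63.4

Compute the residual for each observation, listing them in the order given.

m=10: ŷ = 1 + 0.5·10 = 6; e = 0.6 − 6 = -5.4
m=20: ŷ = 1 + 0.5·20 = 11; e = 13.6 − 11 = 2.6
m=35: ŷ = 1 + 0.5·35 = 18.5; e = 22.3 − 18.5 = 3.8
m=66: ŷ = 1 + 0.5·66 = 34; e = 34 − 34 = 0
m=86: ŷ = 1 + 0.5·86 = 44; e = 44.6 − 44 = 0.6
m=107: ŷ = 1 + 0.5·107 = 54.5; e = 53.5 − 54.5 = -1
m=126: ŷ = 1 + 0.5·126 = 64; e = 63.4 − 64 = -0.6

-5.4, 2.6, 3.8, 0, 0.6, -1, -0.6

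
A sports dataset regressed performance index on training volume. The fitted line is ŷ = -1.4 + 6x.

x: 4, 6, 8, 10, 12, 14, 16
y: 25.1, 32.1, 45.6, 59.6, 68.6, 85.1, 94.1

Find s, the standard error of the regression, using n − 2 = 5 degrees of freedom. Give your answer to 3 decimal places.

s = 2.236

x=4: ŷ = -1.4 + 6·4 = 22.6; e = 25.1 − 22.6 = 2.5
x=6: ŷ = -1.4 + 6·6 = 34.6; e = 32.1 − 34.6 = -2.5
x=8: ŷ = -1.4 + 6·8 = 46.6; e = 45.6 − 46.6 = -1
x=10: ŷ = -1.4 + 6·10 = 58.6; e = 59.6 − 58.6 = 1
x=12: ŷ = -1.4 + 6·12 = 70.6; e = 68.6 − 70.6 = -2
x=14: ŷ = -1.4 + 6·14 = 82.6; e = 85.1 − 82.6 = 2.5
x=16: ŷ = -1.4 + 6·16 = 94.6; e = 94.1 − 94.6 = -0.5
SSE = 6.25 + 6.25 + 1 + 1 + 4 + 6.25 + 0.25 = 25
s = √(25/5) = √5 ≈ 2.236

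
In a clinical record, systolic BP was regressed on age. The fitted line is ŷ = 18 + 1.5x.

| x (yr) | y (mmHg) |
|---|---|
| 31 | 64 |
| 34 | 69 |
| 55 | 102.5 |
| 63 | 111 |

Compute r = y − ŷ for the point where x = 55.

ŷ = 18 + 1.5·55 = 100.5
r = 102.5 − 100.5 = 2

r = 2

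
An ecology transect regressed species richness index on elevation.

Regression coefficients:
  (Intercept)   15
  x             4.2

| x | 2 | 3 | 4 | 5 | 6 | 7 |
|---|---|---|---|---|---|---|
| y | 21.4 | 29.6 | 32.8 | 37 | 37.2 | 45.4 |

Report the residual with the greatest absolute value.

e = -3

x=2: ŷ = 15 + 4.2·2 = 23.4; e = 21.4 − 23.4 = -2
x=3: ŷ = 15 + 4.2·3 = 27.6; e = 29.6 − 27.6 = 2
x=4: ŷ = 15 + 4.2·4 = 31.8; e = 32.8 − 31.8 = 1
x=5: ŷ = 15 + 4.2·5 = 36; e = 37 − 36 = 1
x=6: ŷ = 15 + 4.2·6 = 40.2; e = 37.2 − 40.2 = -3
x=7: ŷ = 15 + 4.2·7 = 44.4; e = 45.4 − 44.4 = 1
Largest |e| is 3 at x = 6, residual -3.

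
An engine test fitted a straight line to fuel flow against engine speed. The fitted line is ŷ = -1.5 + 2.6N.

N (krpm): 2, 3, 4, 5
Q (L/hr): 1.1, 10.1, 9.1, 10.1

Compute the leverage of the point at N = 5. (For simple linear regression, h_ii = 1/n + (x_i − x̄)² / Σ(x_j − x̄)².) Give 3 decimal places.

h = 0.700

N̄ = (2 + 3 + 4 + 5)/4 = 3.5
Σ(N − N̄)² = 2.25 + 0.25 + 0.25 + 2.25 = 5
h = 1/4 + (1.5)²/5 = 0.25 + 0.45 = 0.700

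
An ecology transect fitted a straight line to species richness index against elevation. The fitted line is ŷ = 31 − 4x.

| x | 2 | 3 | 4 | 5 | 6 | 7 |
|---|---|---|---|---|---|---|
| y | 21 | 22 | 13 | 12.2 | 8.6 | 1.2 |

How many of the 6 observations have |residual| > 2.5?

1

x=2: ŷ = 31 − 4·2 = 23; r = 21 − 23 = -2
x=3: ŷ = 31 − 4·3 = 19; r = 22 − 19 = 3
x=4: ŷ = 31 − 4·4 = 15; r = 13 − 15 = -2
x=5: ŷ = 31 − 4·5 = 11; r = 12.2 − 11 = 1.2
x=6: ŷ = 31 − 4·6 = 7; r = 8.6 − 7 = 1.6
x=7: ŷ = 31 − 4·7 = 3; r = 1.2 − 3 = -1.8
|r| > 2.5: x=3 (|r|=3) → 1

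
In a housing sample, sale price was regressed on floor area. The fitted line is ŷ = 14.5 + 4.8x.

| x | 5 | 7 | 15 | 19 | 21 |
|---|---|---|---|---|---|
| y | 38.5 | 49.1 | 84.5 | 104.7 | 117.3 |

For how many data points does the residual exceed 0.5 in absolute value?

4

x=5: ŷ = 14.5 + 4.8·5 = 38.5; e = 38.5 − 38.5 = 0
x=7: ŷ = 14.5 + 4.8·7 = 48.1; e = 49.1 − 48.1 = 1
x=15: ŷ = 14.5 + 4.8·15 = 86.5; e = 84.5 − 86.5 = -2
x=19: ŷ = 14.5 + 4.8·19 = 105.7; e = 104.7 − 105.7 = -1
x=21: ŷ = 14.5 + 4.8·21 = 115.3; e = 117.3 − 115.3 = 2
|e| > 0.5: x=7 (|e|=1), x=15 (|e|=2), x=19 (|e|=1), x=21 (|e|=2) → 4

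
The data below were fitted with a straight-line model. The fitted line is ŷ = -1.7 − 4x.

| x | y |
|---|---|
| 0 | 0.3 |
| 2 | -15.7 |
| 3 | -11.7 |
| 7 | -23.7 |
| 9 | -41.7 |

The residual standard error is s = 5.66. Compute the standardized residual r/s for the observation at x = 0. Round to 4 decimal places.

0.3534

ŷ = -1.7 − 4·0 = -1.7
r = 0.3 − (-1.7) = 2
r/s = 2 / 5.66 = 0.3534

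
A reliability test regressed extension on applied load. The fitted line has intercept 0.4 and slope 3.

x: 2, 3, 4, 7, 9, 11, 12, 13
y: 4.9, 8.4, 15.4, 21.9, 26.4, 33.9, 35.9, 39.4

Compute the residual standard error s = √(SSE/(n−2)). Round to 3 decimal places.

x=2: ŷ = 0.4 + 3·2 = 6.4; r = 4.9 − 6.4 = -1.5
x=3: ŷ = 0.4 + 3·3 = 9.4; r = 8.4 − 9.4 = -1
x=4: ŷ = 0.4 + 3·4 = 12.4; r = 15.4 − 12.4 = 3
x=7: ŷ = 0.4 + 3·7 = 21.4; r = 21.9 − 21.4 = 0.5
x=9: ŷ = 0.4 + 3·9 = 27.4; r = 26.4 − 27.4 = -1
x=11: ŷ = 0.4 + 3·11 = 33.4; r = 33.9 − 33.4 = 0.5
x=12: ŷ = 0.4 + 3·12 = 36.4; r = 35.9 − 36.4 = -0.5
x=13: ŷ = 0.4 + 3·13 = 39.4; r = 39.4 − 39.4 = 0
SSE = 2.25 + 1 + 9 + 0.25 + 1 + 0.25 + 0.25 + 0 = 14
s = √(14/6) = √2.33333 ≈ 1.528

s = 1.528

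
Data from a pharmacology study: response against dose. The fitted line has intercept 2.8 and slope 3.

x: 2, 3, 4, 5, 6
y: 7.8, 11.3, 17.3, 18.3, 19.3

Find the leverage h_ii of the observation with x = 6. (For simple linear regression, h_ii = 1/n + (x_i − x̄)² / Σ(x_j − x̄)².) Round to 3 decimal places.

x̄ = (2 + 3 + 4 + 5 + 6)/5 = 4
Σ(x − x̄)² = 4 + 1 + 0 + 1 + 4 = 10
h = 1/5 + (2)²/10 = 0.2 + 0.4 = 0.600

h = 0.600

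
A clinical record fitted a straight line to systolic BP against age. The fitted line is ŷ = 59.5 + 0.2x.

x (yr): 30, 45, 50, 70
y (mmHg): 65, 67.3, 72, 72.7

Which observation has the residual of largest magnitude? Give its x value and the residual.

x=30: ŷ = 59.5 + 0.2·30 = 65.5; r = 65 − 65.5 = -0.5
x=45: ŷ = 59.5 + 0.2·45 = 68.5; r = 67.3 − 68.5 = -1.2
x=50: ŷ = 59.5 + 0.2·50 = 69.5; r = 72 − 69.5 = 2.5
x=70: ŷ = 59.5 + 0.2·70 = 73.5; r = 72.7 − 73.5 = -0.8
Largest |r| is 2.5 at x = 50, residual 2.5.

x = 50, r = 2.5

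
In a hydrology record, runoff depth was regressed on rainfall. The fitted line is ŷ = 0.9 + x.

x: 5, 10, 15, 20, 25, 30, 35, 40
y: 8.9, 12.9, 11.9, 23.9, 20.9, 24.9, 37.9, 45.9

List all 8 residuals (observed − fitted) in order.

3, 2, -4, 3, -5, -6, 2, 5

x=5: ŷ = 0.9 + 5 = 5.9; r = 8.9 − 5.9 = 3
x=10: ŷ = 0.9 + 10 = 10.9; r = 12.9 − 10.9 = 2
x=15: ŷ = 0.9 + 15 = 15.9; r = 11.9 − 15.9 = -4
x=20: ŷ = 0.9 + 20 = 20.9; r = 23.9 − 20.9 = 3
x=25: ŷ = 0.9 + 25 = 25.9; r = 20.9 − 25.9 = -5
x=30: ŷ = 0.9 + 30 = 30.9; r = 24.9 − 30.9 = -6
x=35: ŷ = 0.9 + 35 = 35.9; r = 37.9 − 35.9 = 2
x=40: ŷ = 0.9 + 40 = 40.9; r = 45.9 − 40.9 = 5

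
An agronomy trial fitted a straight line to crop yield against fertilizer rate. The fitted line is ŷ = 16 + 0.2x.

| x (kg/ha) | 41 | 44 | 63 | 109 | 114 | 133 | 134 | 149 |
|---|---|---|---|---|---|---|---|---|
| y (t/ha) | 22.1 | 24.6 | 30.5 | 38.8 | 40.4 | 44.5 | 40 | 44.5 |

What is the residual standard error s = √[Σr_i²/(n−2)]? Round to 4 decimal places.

x=41: ŷ = 16 + 0.2·41 = 24.2; r = 22.1 − 24.2 = -2.1
x=44: ŷ = 16 + 0.2·44 = 24.8; r = 24.6 − 24.8 = -0.2
x=63: ŷ = 16 + 0.2·63 = 28.6; r = 30.5 − 28.6 = 1.9
x=109: ŷ = 16 + 0.2·109 = 37.8; r = 38.8 − 37.8 = 1
x=114: ŷ = 16 + 0.2·114 = 38.8; r = 40.4 − 38.8 = 1.6
x=133: ŷ = 16 + 0.2·133 = 42.6; r = 44.5 − 42.6 = 1.9
x=134: ŷ = 16 + 0.2·134 = 42.8; r = 40 − 42.8 = -2.8
x=149: ŷ = 16 + 0.2·149 = 45.8; r = 44.5 − 45.8 = -1.3
SSE = 4.41 + 0.04 + 3.61 + 1 + 2.56 + 3.61 + 7.84 + 1.69 = 24.76
s = √(24.76/6) = √4.12667 ≈ 2.0314

s = 2.0314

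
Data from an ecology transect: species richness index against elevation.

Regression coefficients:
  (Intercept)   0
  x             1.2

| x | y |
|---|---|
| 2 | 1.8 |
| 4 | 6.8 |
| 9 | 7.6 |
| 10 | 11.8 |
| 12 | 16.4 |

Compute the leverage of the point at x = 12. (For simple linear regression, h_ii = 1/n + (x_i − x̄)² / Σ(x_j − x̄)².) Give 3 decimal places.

x̄ = (2 + 4 + 9 + 10 + 12)/5 = 7.4
Σ(x − x̄)² = 29.16 + 11.56 + 2.56 + 6.76 + 21.16 = 71.2
h = 1/5 + (4.6)²/71.2 = 0.2 + 0.297191 = 0.497

h = 0.497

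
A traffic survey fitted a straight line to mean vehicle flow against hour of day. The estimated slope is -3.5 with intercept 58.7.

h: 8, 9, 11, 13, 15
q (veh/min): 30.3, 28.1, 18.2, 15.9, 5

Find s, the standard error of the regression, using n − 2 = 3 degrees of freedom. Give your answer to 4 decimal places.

h=8: ŷ = 58.7 − 3.5·8 = 30.7; r = 30.3 − 30.7 = -0.4
h=9: ŷ = 58.7 − 3.5·9 = 27.2; r = 28.1 − 27.2 = 0.9
h=11: ŷ = 58.7 − 3.5·11 = 20.2; r = 18.2 − 20.2 = -2
h=13: ŷ = 58.7 − 3.5·13 = 13.2; r = 15.9 − 13.2 = 2.7
h=15: ŷ = 58.7 − 3.5·15 = 6.2; r = 5 − 6.2 = -1.2
SSE = 0.16 + 0.81 + 4 + 7.29 + 1.44 = 13.7
s = √(13.7/3) = √4.56667 ≈ 2.1370

s = 2.1370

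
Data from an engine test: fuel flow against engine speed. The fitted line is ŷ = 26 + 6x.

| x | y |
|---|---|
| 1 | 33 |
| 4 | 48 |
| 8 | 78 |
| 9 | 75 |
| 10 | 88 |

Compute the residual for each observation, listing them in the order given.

x=1: ŷ = 26 + 6·1 = 32; e = 33 − 32 = 1
x=4: ŷ = 26 + 6·4 = 50; e = 48 − 50 = -2
x=8: ŷ = 26 + 6·8 = 74; e = 78 − 74 = 4
x=9: ŷ = 26 + 6·9 = 80; e = 75 − 80 = -5
x=10: ŷ = 26 + 6·10 = 86; e = 88 − 86 = 2

1, -2, 4, -5, 2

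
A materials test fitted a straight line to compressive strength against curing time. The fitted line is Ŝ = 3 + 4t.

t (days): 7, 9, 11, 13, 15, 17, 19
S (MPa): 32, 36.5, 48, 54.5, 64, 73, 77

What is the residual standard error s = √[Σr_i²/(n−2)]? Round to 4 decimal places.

s = 1.8708

t=7: Ŝ = 3 + 4·7 = 31; r = 32 − 31 = 1
t=9: Ŝ = 3 + 4·9 = 39; r = 36.5 − 39 = -2.5
t=11: Ŝ = 3 + 4·11 = 47; r = 48 − 47 = 1
t=13: Ŝ = 3 + 4·13 = 55; r = 54.5 − 55 = -0.5
t=15: Ŝ = 3 + 4·15 = 63; r = 64 − 63 = 1
t=17: Ŝ = 3 + 4·17 = 71; r = 73 − 71 = 2
t=19: Ŝ = 3 + 4·19 = 79; r = 77 − 79 = -2
SSE = 1 + 6.25 + 1 + 0.25 + 1 + 4 + 4 = 17.5
s = √(17.5/5) = √3.5 ≈ 1.8708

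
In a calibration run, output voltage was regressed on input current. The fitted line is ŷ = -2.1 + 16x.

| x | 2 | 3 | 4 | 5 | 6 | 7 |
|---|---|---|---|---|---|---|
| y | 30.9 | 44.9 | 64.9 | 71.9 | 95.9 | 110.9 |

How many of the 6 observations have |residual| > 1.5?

3

x=2: ŷ = -2.1 + 16·2 = 29.9; r = 30.9 − 29.9 = 1
x=3: ŷ = -2.1 + 16·3 = 45.9; r = 44.9 − 45.9 = -1
x=4: ŷ = -2.1 + 16·4 = 61.9; r = 64.9 − 61.9 = 3
x=5: ŷ = -2.1 + 16·5 = 77.9; r = 71.9 − 77.9 = -6
x=6: ŷ = -2.1 + 16·6 = 93.9; r = 95.9 − 93.9 = 2
x=7: ŷ = -2.1 + 16·7 = 109.9; r = 110.9 − 109.9 = 1
|r| > 1.5: x=4 (|r|=3), x=5 (|r|=6), x=6 (|r|=2) → 3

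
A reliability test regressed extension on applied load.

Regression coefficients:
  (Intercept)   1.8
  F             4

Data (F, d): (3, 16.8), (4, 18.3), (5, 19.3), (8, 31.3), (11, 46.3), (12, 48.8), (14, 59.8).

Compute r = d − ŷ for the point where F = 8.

r = -2.5

ŷ = 1.8 + 4·8 = 33.8
r = 31.3 − 33.8 = -2.5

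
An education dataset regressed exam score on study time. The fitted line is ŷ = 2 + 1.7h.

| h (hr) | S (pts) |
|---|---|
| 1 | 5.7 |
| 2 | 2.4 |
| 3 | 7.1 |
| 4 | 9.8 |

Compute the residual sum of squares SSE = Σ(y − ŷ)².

SSE = 14

h=1: ŷ = 2 + 1.7·1 = 3.7; e = 5.7 − 3.7 = 2
h=2: ŷ = 2 + 1.7·2 = 5.4; e = 2.4 − 5.4 = -3
h=3: ŷ = 2 + 1.7·3 = 7.1; e = 7.1 − 7.1 = 0
h=4: ŷ = 2 + 1.7·4 = 8.8; e = 9.8 − 8.8 = 1
SSE = 4 + 9 + 0 + 1 = 14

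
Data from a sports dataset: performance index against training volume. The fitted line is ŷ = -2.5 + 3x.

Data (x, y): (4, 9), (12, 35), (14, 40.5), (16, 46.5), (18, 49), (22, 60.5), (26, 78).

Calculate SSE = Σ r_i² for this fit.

x=4: ŷ = -2.5 + 3·4 = 9.5; r = 9 − 9.5 = -0.5
x=12: ŷ = -2.5 + 3·12 = 33.5; r = 35 − 33.5 = 1.5
x=14: ŷ = -2.5 + 3·14 = 39.5; r = 40.5 − 39.5 = 1
x=16: ŷ = -2.5 + 3·16 = 45.5; r = 46.5 − 45.5 = 1
x=18: ŷ = -2.5 + 3·18 = 51.5; r = 49 − 51.5 = -2.5
x=22: ŷ = -2.5 + 3·22 = 63.5; r = 60.5 − 63.5 = -3
x=26: ŷ = -2.5 + 3·26 = 75.5; r = 78 − 75.5 = 2.5
SSE = 0.25 + 2.25 + 1 + 1 + 6.25 + 9 + 6.25 = 26

SSE = 26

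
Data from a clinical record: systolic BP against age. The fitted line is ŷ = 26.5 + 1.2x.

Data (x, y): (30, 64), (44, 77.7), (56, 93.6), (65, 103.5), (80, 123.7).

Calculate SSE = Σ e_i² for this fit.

x=30: ŷ = 26.5 + 1.2·30 = 62.5; e = 64 − 62.5 = 1.5
x=44: ŷ = 26.5 + 1.2·44 = 79.3; e = 77.7 − 79.3 = -1.6
x=56: ŷ = 26.5 + 1.2·56 = 93.7; e = 93.6 − 93.7 = -0.1
x=65: ŷ = 26.5 + 1.2·65 = 104.5; e = 103.5 − 104.5 = -1
x=80: ŷ = 26.5 + 1.2·80 = 122.5; e = 123.7 − 122.5 = 1.2
SSE = 2.25 + 2.56 + 0.01 + 1 + 1.44 = 7.26

SSE = 7.26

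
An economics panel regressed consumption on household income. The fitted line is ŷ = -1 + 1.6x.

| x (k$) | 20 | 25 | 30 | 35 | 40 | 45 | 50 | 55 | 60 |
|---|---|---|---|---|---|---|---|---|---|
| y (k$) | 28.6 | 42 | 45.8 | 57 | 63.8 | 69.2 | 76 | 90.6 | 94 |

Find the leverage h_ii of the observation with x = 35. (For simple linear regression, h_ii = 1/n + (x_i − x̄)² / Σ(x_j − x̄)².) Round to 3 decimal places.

h = 0.128

x̄ = (20 + 25 + 30 + 35 + 40 + 45 + 50 + 55 + 60)/9 = 40
Σ(x − x̄)² = 400 + 225 + 100 + 25 + 0 + 25 + 100 + 225 + 400 = 1500
h = 1/9 + (-5)²/1500 = 0.111111 + 0.0166667 = 0.128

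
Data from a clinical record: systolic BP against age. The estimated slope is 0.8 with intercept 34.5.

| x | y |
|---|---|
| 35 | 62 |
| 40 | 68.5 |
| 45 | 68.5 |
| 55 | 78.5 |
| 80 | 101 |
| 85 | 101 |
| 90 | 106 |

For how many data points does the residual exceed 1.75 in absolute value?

x=35: ŷ = 34.5 + 0.8·35 = 62.5; e = 62 − 62.5 = -0.5
x=40: ŷ = 34.5 + 0.8·40 = 66.5; e = 68.5 − 66.5 = 2
x=45: ŷ = 34.5 + 0.8·45 = 70.5; e = 68.5 − 70.5 = -2
x=55: ŷ = 34.5 + 0.8·55 = 78.5; e = 78.5 − 78.5 = 0
x=80: ŷ = 34.5 + 0.8·80 = 98.5; e = 101 − 98.5 = 2.5
x=85: ŷ = 34.5 + 0.8·85 = 102.5; e = 101 − 102.5 = -1.5
x=90: ŷ = 34.5 + 0.8·90 = 106.5; e = 106 − 106.5 = -0.5
|e| > 1.75: x=40 (|e|=2), x=45 (|e|=2), x=80 (|e|=2.5) → 3

3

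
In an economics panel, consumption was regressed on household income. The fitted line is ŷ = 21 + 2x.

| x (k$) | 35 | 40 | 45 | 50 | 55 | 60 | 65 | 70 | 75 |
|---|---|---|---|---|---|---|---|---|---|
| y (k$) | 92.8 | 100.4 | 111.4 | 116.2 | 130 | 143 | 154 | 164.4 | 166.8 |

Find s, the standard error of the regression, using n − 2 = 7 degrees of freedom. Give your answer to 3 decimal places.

x=35: ŷ = 21 + 2·35 = 91; e = 92.8 − 91 = 1.8
x=40: ŷ = 21 + 2·40 = 101; e = 100.4 − 101 = -0.6
x=45: ŷ = 21 + 2·45 = 111; e = 111.4 − 111 = 0.4
x=50: ŷ = 21 + 2·50 = 121; e = 116.2 − 121 = -4.8
x=55: ŷ = 21 + 2·55 = 131; e = 130 − 131 = -1
x=60: ŷ = 21 + 2·60 = 141; e = 143 − 141 = 2
x=65: ŷ = 21 + 2·65 = 151; e = 154 − 151 = 3
x=70: ŷ = 21 + 2·70 = 161; e = 164.4 − 161 = 3.4
x=75: ŷ = 21 + 2·75 = 171; e = 166.8 − 171 = -4.2
SSE = 3.24 + 0.36 + 0.16 + 23.04 + 1 + 4 + 9 + 11.56 + 17.64 = 70
s = √(70/7) = √10 ≈ 3.162

s = 3.162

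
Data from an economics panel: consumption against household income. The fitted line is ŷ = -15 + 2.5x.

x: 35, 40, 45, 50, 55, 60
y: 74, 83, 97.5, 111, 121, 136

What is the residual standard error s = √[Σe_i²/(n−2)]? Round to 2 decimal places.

x=35: ŷ = -15 + 2.5·35 = 72.5; e = 74 − 72.5 = 1.5
x=40: ŷ = -15 + 2.5·40 = 85; e = 83 − 85 = -2
x=45: ŷ = -15 + 2.5·45 = 97.5; e = 97.5 − 97.5 = 0
x=50: ŷ = -15 + 2.5·50 = 110; e = 111 − 110 = 1
x=55: ŷ = -15 + 2.5·55 = 122.5; e = 121 − 122.5 = -1.5
x=60: ŷ = -15 + 2.5·60 = 135; e = 136 − 135 = 1
SSE = 2.25 + 4 + 0 + 1 + 2.25 + 1 = 10.5
s = √(10.5/4) = √2.625 ≈ 1.62

s = 1.62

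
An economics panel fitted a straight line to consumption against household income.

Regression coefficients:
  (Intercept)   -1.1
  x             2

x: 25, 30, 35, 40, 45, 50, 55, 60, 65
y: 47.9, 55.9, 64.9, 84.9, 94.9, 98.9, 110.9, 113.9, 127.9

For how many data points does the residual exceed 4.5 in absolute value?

x=25: ŷ = -1.1 + 2·25 = 48.9; r = 47.9 − 48.9 = -1
x=30: ŷ = -1.1 + 2·30 = 58.9; r = 55.9 − 58.9 = -3
x=35: ŷ = -1.1 + 2·35 = 68.9; r = 64.9 − 68.9 = -4
x=40: ŷ = -1.1 + 2·40 = 78.9; r = 84.9 − 78.9 = 6
x=45: ŷ = -1.1 + 2·45 = 88.9; r = 94.9 − 88.9 = 6
x=50: ŷ = -1.1 + 2·50 = 98.9; r = 98.9 − 98.9 = 0
x=55: ŷ = -1.1 + 2·55 = 108.9; r = 110.9 − 108.9 = 2
x=60: ŷ = -1.1 + 2·60 = 118.9; r = 113.9 − 118.9 = -5
x=65: ŷ = -1.1 + 2·65 = 128.9; r = 127.9 − 128.9 = -1
|r| > 4.5: x=40 (|r|=6), x=45 (|r|=6), x=60 (|r|=5) → 3

3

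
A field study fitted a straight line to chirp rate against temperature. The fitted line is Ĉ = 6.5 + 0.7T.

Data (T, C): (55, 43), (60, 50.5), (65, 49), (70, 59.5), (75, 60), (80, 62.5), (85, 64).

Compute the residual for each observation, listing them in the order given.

-2, 2, -3, 4, 1, 0, -2

T=55: Ĉ = 6.5 + 0.7·55 = 45; e = 43 − 45 = -2
T=60: Ĉ = 6.5 + 0.7·60 = 48.5; e = 50.5 − 48.5 = 2
T=65: Ĉ = 6.5 + 0.7·65 = 52; e = 49 − 52 = -3
T=70: Ĉ = 6.5 + 0.7·70 = 55.5; e = 59.5 − 55.5 = 4
T=75: Ĉ = 6.5 + 0.7·75 = 59; e = 60 − 59 = 1
T=80: Ĉ = 6.5 + 0.7·80 = 62.5; e = 62.5 − 62.5 = 0
T=85: Ĉ = 6.5 + 0.7·85 = 66; e = 64 − 66 = -2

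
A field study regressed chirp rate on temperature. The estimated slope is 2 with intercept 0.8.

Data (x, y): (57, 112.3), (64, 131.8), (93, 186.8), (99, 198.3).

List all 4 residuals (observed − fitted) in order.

-2.5, 3, 0, -0.5

x=57: ŷ = 0.8 + 2·57 = 114.8; r = 112.3 − 114.8 = -2.5
x=64: ŷ = 0.8 + 2·64 = 128.8; r = 131.8 − 128.8 = 3
x=93: ŷ = 0.8 + 2·93 = 186.8; r = 186.8 − 186.8 = 0
x=99: ŷ = 0.8 + 2·99 = 198.8; r = 198.3 − 198.8 = -0.5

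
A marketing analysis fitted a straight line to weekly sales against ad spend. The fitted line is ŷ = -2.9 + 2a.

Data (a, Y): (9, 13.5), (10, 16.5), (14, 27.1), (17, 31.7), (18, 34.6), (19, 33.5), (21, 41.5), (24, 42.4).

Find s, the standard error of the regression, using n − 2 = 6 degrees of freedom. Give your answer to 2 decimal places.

a=9: ŷ = -2.9 + 2·9 = 15.1; r = 13.5 − 15.1 = -1.6
a=10: ŷ = -2.9 + 2·10 = 17.1; r = 16.5 − 17.1 = -0.6
a=14: ŷ = -2.9 + 2·14 = 25.1; r = 27.1 − 25.1 = 2
a=17: ŷ = -2.9 + 2·17 = 31.1; r = 31.7 − 31.1 = 0.6
a=18: ŷ = -2.9 + 2·18 = 33.1; r = 34.6 − 33.1 = 1.5
a=19: ŷ = -2.9 + 2·19 = 35.1; r = 33.5 − 35.1 = -1.6
a=21: ŷ = -2.9 + 2·21 = 39.1; r = 41.5 − 39.1 = 2.4
a=24: ŷ = -2.9 + 2·24 = 45.1; r = 42.4 − 45.1 = -2.7
SSE = 2.56 + 0.36 + 4 + 0.36 + 2.25 + 2.56 + 5.76 + 7.29 = 25.14
s = √(25.14/6) = √4.19 ≈ 2.05

s = 2.05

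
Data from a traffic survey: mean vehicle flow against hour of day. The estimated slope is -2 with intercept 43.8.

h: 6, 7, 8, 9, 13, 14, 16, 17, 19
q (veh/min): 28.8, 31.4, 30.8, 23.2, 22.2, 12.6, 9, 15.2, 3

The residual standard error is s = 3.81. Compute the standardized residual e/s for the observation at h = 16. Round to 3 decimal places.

-0.735

q̂ = 43.8 − 2·16 = 11.8
e = 9 − 11.8 = -2.8
e/s = -2.8 / 3.81 = -0.735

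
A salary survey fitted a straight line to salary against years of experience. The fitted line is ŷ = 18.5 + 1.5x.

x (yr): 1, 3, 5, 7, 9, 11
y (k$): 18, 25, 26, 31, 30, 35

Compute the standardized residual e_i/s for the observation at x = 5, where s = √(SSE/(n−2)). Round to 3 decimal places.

x=1: ŷ = 18.5 + 1.5·1 = 20; e = 18 − 20 = -2
x=3: ŷ = 18.5 + 1.5·3 = 23; e = 25 − 23 = 2
x=5: ŷ = 18.5 + 1.5·5 = 26; e = 26 − 26 = 0
x=7: ŷ = 18.5 + 1.5·7 = 29; e = 31 − 29 = 2
x=9: ŷ = 18.5 + 1.5·9 = 32; e = 30 − 32 = -2
x=11: ŷ = 18.5 + 1.5·11 = 35; e = 35 − 35 = 0
SSE = 4 + 4 + 0 + 4 + 4 + 0 = 16
s = √(16/4) = 2
e/s = 0 / 2 = 0.000

0.000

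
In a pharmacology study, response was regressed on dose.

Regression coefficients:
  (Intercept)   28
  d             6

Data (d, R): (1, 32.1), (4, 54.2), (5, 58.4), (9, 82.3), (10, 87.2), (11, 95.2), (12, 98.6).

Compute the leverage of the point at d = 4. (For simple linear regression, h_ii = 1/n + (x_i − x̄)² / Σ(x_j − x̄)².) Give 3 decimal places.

d̄ = (1 + 4 + 5 + 9 + 10 + 11 + 12)/7 = 7.42857
Σ(d − d̄)² = 41.3265 + 11.7551 + 5.89796 + 2.46939 + 6.61224 + 12.7551 + 20.898 = 101.714
h = 1/7 + (-3.42857)²/101.714 = 0.142857 + 0.11557 = 0.258

h = 0.258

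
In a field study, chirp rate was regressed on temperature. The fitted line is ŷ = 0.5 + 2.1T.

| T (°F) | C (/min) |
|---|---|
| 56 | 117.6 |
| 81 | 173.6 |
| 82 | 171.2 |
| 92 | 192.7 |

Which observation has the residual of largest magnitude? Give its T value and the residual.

T = 81, e = 3

T=56: ŷ = 0.5 + 2.1·56 = 118.1; e = 117.6 − 118.1 = -0.5
T=81: ŷ = 0.5 + 2.1·81 = 170.6; e = 173.6 − 170.6 = 3
T=82: ŷ = 0.5 + 2.1·82 = 172.7; e = 171.2 − 172.7 = -1.5
T=92: ŷ = 0.5 + 2.1·92 = 193.7; e = 192.7 − 193.7 = -1
Largest |e| is 3 at T = 81, residual 3.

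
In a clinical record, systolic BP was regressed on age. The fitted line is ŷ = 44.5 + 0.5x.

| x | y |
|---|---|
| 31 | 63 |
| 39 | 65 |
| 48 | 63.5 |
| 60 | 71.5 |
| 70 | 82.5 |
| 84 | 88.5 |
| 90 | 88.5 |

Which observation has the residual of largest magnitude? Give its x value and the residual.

x=31: ŷ = 44.5 + 0.5·31 = 60; e = 63 − 60 = 3
x=39: ŷ = 44.5 + 0.5·39 = 64; e = 65 − 64 = 1
x=48: ŷ = 44.5 + 0.5·48 = 68.5; e = 63.5 − 68.5 = -5
x=60: ŷ = 44.5 + 0.5·60 = 74.5; e = 71.5 − 74.5 = -3
x=70: ŷ = 44.5 + 0.5·70 = 79.5; e = 82.5 − 79.5 = 3
x=84: ŷ = 44.5 + 0.5·84 = 86.5; e = 88.5 − 86.5 = 2
x=90: ŷ = 44.5 + 0.5·90 = 89.5; e = 88.5 − 89.5 = -1
Largest |e| is 5 at x = 48, residual -5.

x = 48, e = -5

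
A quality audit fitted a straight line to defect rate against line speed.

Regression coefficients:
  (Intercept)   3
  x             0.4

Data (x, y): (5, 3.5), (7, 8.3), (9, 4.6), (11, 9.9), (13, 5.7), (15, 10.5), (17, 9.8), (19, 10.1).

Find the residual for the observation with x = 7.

e = 2.5

ŷ = 3 + 0.4·7 = 5.8
e = 8.3 − 5.8 = 2.5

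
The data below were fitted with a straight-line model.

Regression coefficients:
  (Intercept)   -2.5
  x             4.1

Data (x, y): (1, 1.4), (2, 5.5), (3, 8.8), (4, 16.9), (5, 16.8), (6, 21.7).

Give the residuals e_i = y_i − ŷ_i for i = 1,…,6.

x=1: ŷ = -2.5 + 4.1·1 = 1.6; e = 1.4 − 1.6 = -0.2
x=2: ŷ = -2.5 + 4.1·2 = 5.7; e = 5.5 − 5.7 = -0.2
x=3: ŷ = -2.5 + 4.1·3 = 9.8; e = 8.8 − 9.8 = -1
x=4: ŷ = -2.5 + 4.1·4 = 13.9; e = 16.9 − 13.9 = 3
x=5: ŷ = -2.5 + 4.1·5 = 18; e = 16.8 − 18 = -1.2
x=6: ŷ = -2.5 + 4.1·6 = 22.1; e = 21.7 − 22.1 = -0.4

-0.2, -0.2, -1, 3, -1.2, -0.4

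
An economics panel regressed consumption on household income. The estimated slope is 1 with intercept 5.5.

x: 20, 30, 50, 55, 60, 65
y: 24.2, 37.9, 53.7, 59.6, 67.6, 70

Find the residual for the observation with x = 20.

ŷ = 5.5 + 20 = 25.5
r = 24.2 − 25.5 = -1.3

r = -1.3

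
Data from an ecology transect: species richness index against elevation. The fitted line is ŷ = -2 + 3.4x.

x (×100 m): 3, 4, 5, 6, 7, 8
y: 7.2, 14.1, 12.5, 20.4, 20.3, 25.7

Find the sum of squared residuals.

SSE = 20

x=3: ŷ = -2 + 3.4·3 = 8.2; e = 7.2 − 8.2 = -1
x=4: ŷ = -2 + 3.4·4 = 11.6; e = 14.1 − 11.6 = 2.5
x=5: ŷ = -2 + 3.4·5 = 15; e = 12.5 − 15 = -2.5
x=6: ŷ = -2 + 3.4·6 = 18.4; e = 20.4 − 18.4 = 2
x=7: ŷ = -2 + 3.4·7 = 21.8; e = 20.3 − 21.8 = -1.5
x=8: ŷ = -2 + 3.4·8 = 25.2; e = 25.7 − 25.2 = 0.5
SSE = 1 + 6.25 + 6.25 + 4 + 2.25 + 0.25 = 20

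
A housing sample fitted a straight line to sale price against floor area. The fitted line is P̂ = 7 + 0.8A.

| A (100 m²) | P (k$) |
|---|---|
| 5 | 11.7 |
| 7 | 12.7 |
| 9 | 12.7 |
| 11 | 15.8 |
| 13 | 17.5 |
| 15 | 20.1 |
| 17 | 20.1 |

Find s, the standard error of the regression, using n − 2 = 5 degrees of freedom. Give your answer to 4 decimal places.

A=5: P̂ = 7 + 0.8·5 = 11; e = 11.7 − 11 = 0.7
A=7: P̂ = 7 + 0.8·7 = 12.6; e = 12.7 − 12.6 = 0.1
A=9: P̂ = 7 + 0.8·9 = 14.2; e = 12.7 − 14.2 = -1.5
A=11: P̂ = 7 + 0.8·11 = 15.8; e = 15.8 − 15.8 = 0
A=13: P̂ = 7 + 0.8·13 = 17.4; e = 17.5 − 17.4 = 0.1
A=15: P̂ = 7 + 0.8·15 = 19; e = 20.1 − 19 = 1.1
A=17: P̂ = 7 + 0.8·17 = 20.6; e = 20.1 − 20.6 = -0.5
SSE = 0.49 + 0.01 + 2.25 + 0 + 0.01 + 1.21 + 0.25 = 4.22
s = √(4.22/5) = √0.844 ≈ 0.9187

s = 0.9187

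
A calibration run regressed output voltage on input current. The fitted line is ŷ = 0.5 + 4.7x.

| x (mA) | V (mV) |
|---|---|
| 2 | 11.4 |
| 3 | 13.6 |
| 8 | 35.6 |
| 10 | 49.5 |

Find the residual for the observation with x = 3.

r = -1

ŷ = 0.5 + 4.7·3 = 14.6
r = 13.6 − 14.6 = -1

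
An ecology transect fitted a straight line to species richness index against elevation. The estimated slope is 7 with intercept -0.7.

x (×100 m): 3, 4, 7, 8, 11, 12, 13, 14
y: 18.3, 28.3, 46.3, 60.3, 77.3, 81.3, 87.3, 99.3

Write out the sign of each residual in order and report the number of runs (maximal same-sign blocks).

6 runs

x=3: ŷ = -0.7 + 7·3 = 20.3; r = 18.3 − 20.3 = -2
x=4: ŷ = -0.7 + 7·4 = 27.3; r = 28.3 − 27.3 = 1
x=7: ŷ = -0.7 + 7·7 = 48.3; r = 46.3 − 48.3 = -2
x=8: ŷ = -0.7 + 7·8 = 55.3; r = 60.3 − 55.3 = 5
x=11: ŷ = -0.7 + 7·11 = 76.3; r = 77.3 − 76.3 = 1
x=12: ŷ = -0.7 + 7·12 = 83.3; r = 81.3 − 83.3 = -2
x=13: ŷ = -0.7 + 7·13 = 90.3; r = 87.3 − 90.3 = -3
x=14: ŷ = -0.7 + 7·14 = 97.3; r = 99.3 − 97.3 = 2
Signs: − + − + + − − +
Runs: −×1, +×1, −×1, +×2, −×2, +×1 → 6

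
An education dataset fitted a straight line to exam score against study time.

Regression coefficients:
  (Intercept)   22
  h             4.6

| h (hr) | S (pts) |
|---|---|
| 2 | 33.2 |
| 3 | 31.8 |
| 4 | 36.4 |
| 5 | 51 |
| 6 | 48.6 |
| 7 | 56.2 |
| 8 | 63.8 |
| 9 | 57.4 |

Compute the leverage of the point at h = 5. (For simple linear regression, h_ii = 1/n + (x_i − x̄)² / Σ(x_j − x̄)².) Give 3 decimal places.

h̄ = (2 + 3 + 4 + 5 + 6 + 7 + 8 + 9)/8 = 5.5
Σ(h − h̄)² = 12.25 + 6.25 + 2.25 + 0.25 + 0.25 + 2.25 + 6.25 + 12.25 = 42
h = 1/8 + (-0.5)²/42 = 0.125 + 0.00595238 = 0.131

h = 0.131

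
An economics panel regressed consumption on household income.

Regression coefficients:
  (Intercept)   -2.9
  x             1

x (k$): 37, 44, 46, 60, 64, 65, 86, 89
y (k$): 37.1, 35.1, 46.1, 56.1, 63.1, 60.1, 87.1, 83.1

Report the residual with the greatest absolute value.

x=37: ŷ = -2.9 + 37 = 34.1; e = 37.1 − 34.1 = 3
x=44: ŷ = -2.9 + 44 = 41.1; e = 35.1 − 41.1 = -6
x=46: ŷ = -2.9 + 46 = 43.1; e = 46.1 − 43.1 = 3
x=60: ŷ = -2.9 + 60 = 57.1; e = 56.1 − 57.1 = -1
x=64: ŷ = -2.9 + 64 = 61.1; e = 63.1 − 61.1 = 2
x=65: ŷ = -2.9 + 65 = 62.1; e = 60.1 − 62.1 = -2
x=86: ŷ = -2.9 + 86 = 83.1; e = 87.1 − 83.1 = 4
x=89: ŷ = -2.9 + 89 = 86.1; e = 83.1 − 86.1 = -3
Largest |e| is 6 at x = 44, residual -6.

e = -6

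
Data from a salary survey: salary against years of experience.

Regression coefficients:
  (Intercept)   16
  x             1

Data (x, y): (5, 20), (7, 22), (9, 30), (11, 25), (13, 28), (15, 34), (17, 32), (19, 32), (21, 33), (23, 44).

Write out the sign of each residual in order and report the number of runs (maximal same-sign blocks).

6 runs

x=5: ŷ = 16 + 5 = 21; e = 20 − 21 = -1
x=7: ŷ = 16 + 7 = 23; e = 22 − 23 = -1
x=9: ŷ = 16 + 9 = 25; e = 30 − 25 = 5
x=11: ŷ = 16 + 11 = 27; e = 25 − 27 = -2
x=13: ŷ = 16 + 13 = 29; e = 28 − 29 = -1
x=15: ŷ = 16 + 15 = 31; e = 34 − 31 = 3
x=17: ŷ = 16 + 17 = 33; e = 32 − 33 = -1
x=19: ŷ = 16 + 19 = 35; e = 32 − 35 = -3
x=21: ŷ = 16 + 21 = 37; e = 33 − 37 = -4
x=23: ŷ = 16 + 23 = 39; e = 44 − 39 = 5
Signs: − − + − − + − − − +
Runs: −×2, +×1, −×2, +×1, −×3, +×1 → 6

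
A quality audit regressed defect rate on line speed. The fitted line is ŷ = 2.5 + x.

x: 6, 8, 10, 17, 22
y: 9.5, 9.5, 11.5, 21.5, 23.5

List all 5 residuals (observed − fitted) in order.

1, -1, -1, 2, -1

x=6: ŷ = 2.5 + 6 = 8.5; e = 9.5 − 8.5 = 1
x=8: ŷ = 2.5 + 8 = 10.5; e = 9.5 − 10.5 = -1
x=10: ŷ = 2.5 + 10 = 12.5; e = 11.5 − 12.5 = -1
x=17: ŷ = 2.5 + 17 = 19.5; e = 21.5 − 19.5 = 2
x=22: ŷ = 2.5 + 22 = 24.5; e = 23.5 − 24.5 = -1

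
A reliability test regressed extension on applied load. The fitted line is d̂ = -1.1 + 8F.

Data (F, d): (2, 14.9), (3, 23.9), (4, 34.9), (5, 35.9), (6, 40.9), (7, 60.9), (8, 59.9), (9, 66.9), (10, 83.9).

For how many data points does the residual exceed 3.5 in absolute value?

F=2: d̂ = -1.1 + 8·2 = 14.9; e = 14.9 − 14.9 = 0
F=3: d̂ = -1.1 + 8·3 = 22.9; e = 23.9 − 22.9 = 1
F=4: d̂ = -1.1 + 8·4 = 30.9; e = 34.9 − 30.9 = 4
F=5: d̂ = -1.1 + 8·5 = 38.9; e = 35.9 − 38.9 = -3
F=6: d̂ = -1.1 + 8·6 = 46.9; e = 40.9 − 46.9 = -6
F=7: d̂ = -1.1 + 8·7 = 54.9; e = 60.9 − 54.9 = 6
F=8: d̂ = -1.1 + 8·8 = 62.9; e = 59.9 − 62.9 = -3
F=9: d̂ = -1.1 + 8·9 = 70.9; e = 66.9 − 70.9 = -4
F=10: d̂ = -1.1 + 8·10 = 78.9; e = 83.9 − 78.9 = 5
|e| > 3.5: F=4 (|e|=4), F=6 (|e|=6), F=7 (|e|=6), F=9 (|e|=4), F=10 (|e|=5) → 5

5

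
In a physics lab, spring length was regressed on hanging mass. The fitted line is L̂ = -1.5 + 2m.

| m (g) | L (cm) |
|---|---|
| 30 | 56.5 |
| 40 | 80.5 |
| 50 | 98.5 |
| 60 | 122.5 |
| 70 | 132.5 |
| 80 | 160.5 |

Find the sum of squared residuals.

m=30: L̂ = -1.5 + 2·30 = 58.5; r = 56.5 − 58.5 = -2
m=40: L̂ = -1.5 + 2·40 = 78.5; r = 80.5 − 78.5 = 2
m=50: L̂ = -1.5 + 2·50 = 98.5; r = 98.5 − 98.5 = 0
m=60: L̂ = -1.5 + 2·60 = 118.5; r = 122.5 − 118.5 = 4
m=70: L̂ = -1.5 + 2·70 = 138.5; r = 132.5 − 138.5 = -6
m=80: L̂ = -1.5 + 2·80 = 158.5; r = 160.5 − 158.5 = 2
SSE = 4 + 4 + 0 + 16 + 36 + 4 = 64

SSE = 64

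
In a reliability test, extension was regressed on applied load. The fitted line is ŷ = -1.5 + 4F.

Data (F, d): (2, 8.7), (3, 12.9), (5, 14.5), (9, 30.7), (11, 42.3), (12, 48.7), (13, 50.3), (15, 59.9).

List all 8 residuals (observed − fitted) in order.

2.2, 2.4, -4, -3.8, -0.2, 2.2, -0.2, 1.4

F=2: ŷ = -1.5 + 4·2 = 6.5; r = 8.7 − 6.5 = 2.2
F=3: ŷ = -1.5 + 4·3 = 10.5; r = 12.9 − 10.5 = 2.4
F=5: ŷ = -1.5 + 4·5 = 18.5; r = 14.5 − 18.5 = -4
F=9: ŷ = -1.5 + 4·9 = 34.5; r = 30.7 − 34.5 = -3.8
F=11: ŷ = -1.5 + 4·11 = 42.5; r = 42.3 − 42.5 = -0.2
F=12: ŷ = -1.5 + 4·12 = 46.5; r = 48.7 − 46.5 = 2.2
F=13: ŷ = -1.5 + 4·13 = 50.5; r = 50.3 − 50.5 = -0.2
F=15: ŷ = -1.5 + 4·15 = 58.5; r = 59.9 − 58.5 = 1.4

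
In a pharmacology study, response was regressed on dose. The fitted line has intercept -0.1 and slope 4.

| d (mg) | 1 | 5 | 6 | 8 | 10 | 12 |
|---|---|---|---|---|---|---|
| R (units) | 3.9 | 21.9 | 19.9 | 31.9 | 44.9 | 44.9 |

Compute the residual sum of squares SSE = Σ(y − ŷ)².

SSE = 54

d=1: ŷ = -0.1 + 4·1 = 3.9; e = 3.9 − 3.9 = 0
d=5: ŷ = -0.1 + 4·5 = 19.9; e = 21.9 − 19.9 = 2
d=6: ŷ = -0.1 + 4·6 = 23.9; e = 19.9 − 23.9 = -4
d=8: ŷ = -0.1 + 4·8 = 31.9; e = 31.9 − 31.9 = 0
d=10: ŷ = -0.1 + 4·10 = 39.9; e = 44.9 − 39.9 = 5
d=12: ŷ = -0.1 + 4·12 = 47.9; e = 44.9 − 47.9 = -3
SSE = 0 + 4 + 16 + 0 + 25 + 9 = 54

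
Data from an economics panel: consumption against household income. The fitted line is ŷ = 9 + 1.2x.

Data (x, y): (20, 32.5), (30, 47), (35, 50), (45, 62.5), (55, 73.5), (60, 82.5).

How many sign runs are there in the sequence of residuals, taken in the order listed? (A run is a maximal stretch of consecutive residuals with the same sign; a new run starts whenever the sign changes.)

4 runs

x=20: ŷ = 9 + 1.2·20 = 33; r = 32.5 − 33 = -0.5
x=30: ŷ = 9 + 1.2·30 = 45; r = 47 − 45 = 2
x=35: ŷ = 9 + 1.2·35 = 51; r = 50 − 51 = -1
x=45: ŷ = 9 + 1.2·45 = 63; r = 62.5 − 63 = -0.5
x=55: ŷ = 9 + 1.2·55 = 75; r = 73.5 − 75 = -1.5
x=60: ŷ = 9 + 1.2·60 = 81; r = 82.5 − 81 = 1.5
Signs: − + − − − +
Runs: −×1, +×1, −×3, +×1 → 4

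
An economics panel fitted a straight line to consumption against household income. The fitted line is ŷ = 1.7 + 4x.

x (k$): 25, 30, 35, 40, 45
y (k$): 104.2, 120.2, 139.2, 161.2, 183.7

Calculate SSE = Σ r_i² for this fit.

x=25: ŷ = 1.7 + 4·25 = 101.7; r = 104.2 − 101.7 = 2.5
x=30: ŷ = 1.7 + 4·30 = 121.7; r = 120.2 − 121.7 = -1.5
x=35: ŷ = 1.7 + 4·35 = 141.7; r = 139.2 − 141.7 = -2.5
x=40: ŷ = 1.7 + 4·40 = 161.7; r = 161.2 − 161.7 = -0.5
x=45: ŷ = 1.7 + 4·45 = 181.7; r = 183.7 − 181.7 = 2
SSE = 6.25 + 2.25 + 6.25 + 0.25 + 4 = 19

SSE = 19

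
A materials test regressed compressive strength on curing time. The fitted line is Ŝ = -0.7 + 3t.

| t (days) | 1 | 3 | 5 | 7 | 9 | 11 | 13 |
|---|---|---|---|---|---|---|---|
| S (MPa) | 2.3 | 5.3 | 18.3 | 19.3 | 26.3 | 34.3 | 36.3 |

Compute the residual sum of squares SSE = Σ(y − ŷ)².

t=1: Ŝ = -0.7 + 3·1 = 2.3; e = 2.3 − 2.3 = 0
t=3: Ŝ = -0.7 + 3·3 = 8.3; e = 5.3 − 8.3 = -3
t=5: Ŝ = -0.7 + 3·5 = 14.3; e = 18.3 − 14.3 = 4
t=7: Ŝ = -0.7 + 3·7 = 20.3; e = 19.3 − 20.3 = -1
t=9: Ŝ = -0.7 + 3·9 = 26.3; e = 26.3 − 26.3 = 0
t=11: Ŝ = -0.7 + 3·11 = 32.3; e = 34.3 − 32.3 = 2
t=13: Ŝ = -0.7 + 3·13 = 38.3; e = 36.3 − 38.3 = -2
SSE = 0 + 9 + 16 + 1 + 0 + 4 + 4 = 34

SSE = 34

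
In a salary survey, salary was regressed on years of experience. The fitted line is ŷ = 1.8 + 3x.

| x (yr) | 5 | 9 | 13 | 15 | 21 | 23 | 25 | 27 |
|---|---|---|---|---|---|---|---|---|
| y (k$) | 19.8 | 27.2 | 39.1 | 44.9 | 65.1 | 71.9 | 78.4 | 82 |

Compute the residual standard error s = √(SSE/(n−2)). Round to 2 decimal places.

s = 1.94

x=5: ŷ = 1.8 + 3·5 = 16.8; r = 19.8 − 16.8 = 3
x=9: ŷ = 1.8 + 3·9 = 28.8; r = 27.2 − 28.8 = -1.6
x=13: ŷ = 1.8 + 3·13 = 40.8; r = 39.1 − 40.8 = -1.7
x=15: ŷ = 1.8 + 3·15 = 46.8; r = 44.9 − 46.8 = -1.9
x=21: ŷ = 1.8 + 3·21 = 64.8; r = 65.1 − 64.8 = 0.3
x=23: ŷ = 1.8 + 3·23 = 70.8; r = 71.9 − 70.8 = 1.1
x=25: ŷ = 1.8 + 3·25 = 76.8; r = 78.4 − 76.8 = 1.6
x=27: ŷ = 1.8 + 3·27 = 82.8; r = 82 − 82.8 = -0.8
SSE = 9 + 2.56 + 2.89 + 3.61 + 0.09 + 1.21 + 2.56 + 0.64 = 22.56
s = √(22.56/6) = √3.76 ≈ 1.94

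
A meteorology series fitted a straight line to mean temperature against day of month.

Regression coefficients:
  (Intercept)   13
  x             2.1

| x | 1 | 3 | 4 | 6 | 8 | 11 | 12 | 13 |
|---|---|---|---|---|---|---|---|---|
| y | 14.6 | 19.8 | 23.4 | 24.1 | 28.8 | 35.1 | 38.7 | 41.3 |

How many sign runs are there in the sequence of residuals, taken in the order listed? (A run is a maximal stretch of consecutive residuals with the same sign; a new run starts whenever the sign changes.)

4 runs

x=1: ŷ = 13 + 2.1·1 = 15.1; r = 14.6 − 15.1 = -0.5
x=3: ŷ = 13 + 2.1·3 = 19.3; r = 19.8 − 19.3 = 0.5
x=4: ŷ = 13 + 2.1·4 = 21.4; r = 23.4 − 21.4 = 2
x=6: ŷ = 13 + 2.1·6 = 25.6; r = 24.1 − 25.6 = -1.5
x=8: ŷ = 13 + 2.1·8 = 29.8; r = 28.8 − 29.8 = -1
x=11: ŷ = 13 + 2.1·11 = 36.1; r = 35.1 − 36.1 = -1
x=12: ŷ = 13 + 2.1·12 = 38.2; r = 38.7 − 38.2 = 0.5
x=13: ŷ = 13 + 2.1·13 = 40.3; r = 41.3 − 40.3 = 1
Signs: − + + − − − + +
Runs: −×1, +×2, −×3, +×2 → 4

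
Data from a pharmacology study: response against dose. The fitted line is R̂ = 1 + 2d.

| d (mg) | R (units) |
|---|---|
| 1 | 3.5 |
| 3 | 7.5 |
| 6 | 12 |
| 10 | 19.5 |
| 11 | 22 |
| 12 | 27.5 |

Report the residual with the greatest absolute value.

e = 2.5

d=1: R̂ = 1 + 2·1 = 3; e = 3.5 − 3 = 0.5
d=3: R̂ = 1 + 2·3 = 7; e = 7.5 − 7 = 0.5
d=6: R̂ = 1 + 2·6 = 13; e = 12 − 13 = -1
d=10: R̂ = 1 + 2·10 = 21; e = 19.5 − 21 = -1.5
d=11: R̂ = 1 + 2·11 = 23; e = 22 − 23 = -1
d=12: R̂ = 1 + 2·12 = 25; e = 27.5 − 25 = 2.5
Largest |e| is 2.5 at d = 12, residual 2.5.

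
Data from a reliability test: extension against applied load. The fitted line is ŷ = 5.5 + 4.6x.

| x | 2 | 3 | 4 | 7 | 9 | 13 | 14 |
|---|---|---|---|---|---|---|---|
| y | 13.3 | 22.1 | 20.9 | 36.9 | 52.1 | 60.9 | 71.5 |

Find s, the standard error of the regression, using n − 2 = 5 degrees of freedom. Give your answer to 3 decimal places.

x=2: ŷ = 5.5 + 4.6·2 = 14.7; e = 13.3 − 14.7 = -1.4
x=3: ŷ = 5.5 + 4.6·3 = 19.3; e = 22.1 − 19.3 = 2.8
x=4: ŷ = 5.5 + 4.6·4 = 23.9; e = 20.9 − 23.9 = -3
x=7: ŷ = 5.5 + 4.6·7 = 37.7; e = 36.9 − 37.7 = -0.8
x=9: ŷ = 5.5 + 4.6·9 = 46.9; e = 52.1 − 46.9 = 5.2
x=13: ŷ = 5.5 + 4.6·13 = 65.3; e = 60.9 − 65.3 = -4.4
x=14: ŷ = 5.5 + 4.6·14 = 69.9; e = 71.5 − 69.9 = 1.6
SSE = 1.96 + 7.84 + 9 + 0.64 + 27.04 + 19.36 + 2.56 = 68.4
s = √(68.4/5) = √13.68 ≈ 3.699

s = 3.699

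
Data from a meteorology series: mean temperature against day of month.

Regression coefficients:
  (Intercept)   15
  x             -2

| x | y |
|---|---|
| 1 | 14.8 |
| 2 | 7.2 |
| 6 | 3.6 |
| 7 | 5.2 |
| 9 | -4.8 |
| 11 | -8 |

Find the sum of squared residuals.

SSE = 39.92

x=1: ŷ = 15 − 2·1 = 13; e = 14.8 − 13 = 1.8
x=2: ŷ = 15 − 2·2 = 11; e = 7.2 − 11 = -3.8
x=6: ŷ = 15 − 2·6 = 3; e = 3.6 − 3 = 0.6
x=7: ŷ = 15 − 2·7 = 1; e = 5.2 − 1 = 4.2
x=9: ŷ = 15 − 2·9 = -3; e = -4.8 − (-3) = -1.8
x=11: ŷ = 15 − 2·11 = -7; e = -8 − (-7) = -1
SSE = 3.24 + 14.44 + 0.36 + 17.64 + 3.24 + 1 = 39.92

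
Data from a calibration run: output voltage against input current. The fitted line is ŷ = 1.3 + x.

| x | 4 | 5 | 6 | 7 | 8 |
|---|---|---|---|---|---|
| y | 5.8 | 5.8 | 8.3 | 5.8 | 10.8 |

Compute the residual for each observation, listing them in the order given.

0.5, -0.5, 1, -2.5, 1.5

x=4: ŷ = 1.3 + 4 = 5.3; e = 5.8 − 5.3 = 0.5
x=5: ŷ = 1.3 + 5 = 6.3; e = 5.8 − 6.3 = -0.5
x=6: ŷ = 1.3 + 6 = 7.3; e = 8.3 − 7.3 = 1
x=7: ŷ = 1.3 + 7 = 8.3; e = 5.8 − 8.3 = -2.5
x=8: ŷ = 1.3 + 8 = 9.3; e = 10.8 − 9.3 = 1.5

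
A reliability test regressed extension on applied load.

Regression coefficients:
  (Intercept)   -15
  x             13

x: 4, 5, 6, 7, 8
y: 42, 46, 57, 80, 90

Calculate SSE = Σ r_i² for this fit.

SSE = 94

x=4: ŷ = -15 + 13·4 = 37; r = 42 − 37 = 5
x=5: ŷ = -15 + 13·5 = 50; r = 46 − 50 = -4
x=6: ŷ = -15 + 13·6 = 63; r = 57 − 63 = -6
x=7: ŷ = -15 + 13·7 = 76; r = 80 − 76 = 4
x=8: ŷ = -15 + 13·8 = 89; r = 90 − 89 = 1
SSE = 25 + 16 + 36 + 16 + 1 = 94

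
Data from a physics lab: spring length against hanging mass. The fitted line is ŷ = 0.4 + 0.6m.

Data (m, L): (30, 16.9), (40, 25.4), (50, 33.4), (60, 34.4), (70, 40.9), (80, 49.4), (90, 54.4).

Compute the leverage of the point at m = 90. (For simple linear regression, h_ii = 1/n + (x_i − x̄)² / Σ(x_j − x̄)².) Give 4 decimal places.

h = 0.4643

m̄ = (30 + 40 + 50 + 60 + 70 + 80 + 90)/7 = 60
Σ(m − m̄)² = 900 + 400 + 100 + 0 + 100 + 400 + 900 = 2800
h = 1/7 + (30)²/2800 = 0.142857 + 0.321429 = 0.4643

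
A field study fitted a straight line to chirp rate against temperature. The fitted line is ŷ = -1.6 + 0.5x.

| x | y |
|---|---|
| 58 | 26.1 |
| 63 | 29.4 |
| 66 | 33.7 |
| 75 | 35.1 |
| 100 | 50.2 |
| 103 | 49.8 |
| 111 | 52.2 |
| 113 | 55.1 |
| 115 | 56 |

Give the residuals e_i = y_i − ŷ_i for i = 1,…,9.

x=58: ŷ = -1.6 + 0.5·58 = 27.4; e = 26.1 − 27.4 = -1.3
x=63: ŷ = -1.6 + 0.5·63 = 29.9; e = 29.4 − 29.9 = -0.5
x=66: ŷ = -1.6 + 0.5·66 = 31.4; e = 33.7 − 31.4 = 2.3
x=75: ŷ = -1.6 + 0.5·75 = 35.9; e = 35.1 − 35.9 = -0.8
x=100: ŷ = -1.6 + 0.5·100 = 48.4; e = 50.2 − 48.4 = 1.8
x=103: ŷ = -1.6 + 0.5·103 = 49.9; e = 49.8 − 49.9 = -0.1
x=111: ŷ = -1.6 + 0.5·111 = 53.9; e = 52.2 − 53.9 = -1.7
x=113: ŷ = -1.6 + 0.5·113 = 54.9; e = 55.1 − 54.9 = 0.2
x=115: ŷ = -1.6 + 0.5·115 = 55.9; e = 56 − 55.9 = 0.1

-1.3, -0.5, 2.3, -0.8, 1.8, -0.1, -1.7, 0.2, 0.1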